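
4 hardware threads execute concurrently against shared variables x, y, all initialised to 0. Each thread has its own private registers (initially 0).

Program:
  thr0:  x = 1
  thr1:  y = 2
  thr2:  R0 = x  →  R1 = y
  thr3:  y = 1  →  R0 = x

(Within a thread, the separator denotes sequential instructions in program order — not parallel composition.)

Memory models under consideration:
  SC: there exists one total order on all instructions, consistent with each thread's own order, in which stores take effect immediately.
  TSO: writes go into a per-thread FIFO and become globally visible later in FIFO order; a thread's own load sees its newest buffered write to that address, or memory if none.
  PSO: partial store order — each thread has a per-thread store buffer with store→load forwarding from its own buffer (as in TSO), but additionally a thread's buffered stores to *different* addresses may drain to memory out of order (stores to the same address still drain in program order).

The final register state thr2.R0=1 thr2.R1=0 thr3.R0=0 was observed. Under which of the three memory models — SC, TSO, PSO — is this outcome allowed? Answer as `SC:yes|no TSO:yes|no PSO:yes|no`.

SC:no TSO:yes PSO:yes

outcome vector order: (thr2.R0,thr2.R1,thr3.R0)
under SC → <0 0 0>, <0 0 1>, <0 1 0>, <0 1 1>, <0 2 0>, <0 2 1>, <1 0 1>, <1 1 0>, <1 1 1>, <1 2 0>, <1 2 1>
under TSO → <0 0 0>, <0 0 1>, <0 1 0>, <0 1 1>, <0 2 0>, <0 2 1>, <1 0 0>, <1 0 1>, <1 1 0>, <1 1 1>, <1 2 0>, <1 2 1>
under PSO → <0 0 0>, <0 0 1>, <0 1 0>, <0 1 1>, <0 2 0>, <0 2 1>, <1 0 0>, <1 0 1>, <1 1 0>, <1 1 1>, <1 2 0>, <1 2 1>
target <1 0 0> ∈ {TSO,PSO}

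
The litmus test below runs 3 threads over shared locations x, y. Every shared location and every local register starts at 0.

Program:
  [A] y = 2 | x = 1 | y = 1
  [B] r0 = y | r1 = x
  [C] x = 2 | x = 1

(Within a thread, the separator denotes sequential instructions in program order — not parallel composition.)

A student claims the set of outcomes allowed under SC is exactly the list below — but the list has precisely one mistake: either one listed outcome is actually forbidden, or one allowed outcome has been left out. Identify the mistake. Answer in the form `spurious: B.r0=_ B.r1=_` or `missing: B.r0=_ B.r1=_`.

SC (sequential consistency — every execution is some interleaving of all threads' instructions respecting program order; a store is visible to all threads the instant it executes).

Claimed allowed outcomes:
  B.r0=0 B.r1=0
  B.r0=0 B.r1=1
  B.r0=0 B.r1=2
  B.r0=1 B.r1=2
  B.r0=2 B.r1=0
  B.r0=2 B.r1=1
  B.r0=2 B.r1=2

outcome vector order: (B.r0,B.r1)
under SC → (0,0), (0,1), (0,2), (1,1), (1,2), (2,0), (2,1), (2,2)
SC∖claimed = {(1,1)}

missing: B.r0=1 B.r1=1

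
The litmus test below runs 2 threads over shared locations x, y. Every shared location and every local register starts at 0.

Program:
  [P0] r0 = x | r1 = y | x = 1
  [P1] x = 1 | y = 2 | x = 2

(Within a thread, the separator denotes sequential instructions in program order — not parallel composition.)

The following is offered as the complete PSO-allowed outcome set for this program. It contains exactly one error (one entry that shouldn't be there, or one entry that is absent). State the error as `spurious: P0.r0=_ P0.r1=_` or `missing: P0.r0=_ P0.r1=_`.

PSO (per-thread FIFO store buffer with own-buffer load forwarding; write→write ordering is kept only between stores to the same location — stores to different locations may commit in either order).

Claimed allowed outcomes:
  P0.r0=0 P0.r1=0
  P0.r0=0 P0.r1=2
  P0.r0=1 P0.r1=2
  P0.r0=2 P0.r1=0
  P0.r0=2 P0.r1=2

outcome vector order: (P0.r0,P0.r1)
under PSO → 0/0, 0/2, 1/0, 1/2, 2/0, 2/2
PSO∖claimed = {1/0}

missing: P0.r0=1 P0.r1=0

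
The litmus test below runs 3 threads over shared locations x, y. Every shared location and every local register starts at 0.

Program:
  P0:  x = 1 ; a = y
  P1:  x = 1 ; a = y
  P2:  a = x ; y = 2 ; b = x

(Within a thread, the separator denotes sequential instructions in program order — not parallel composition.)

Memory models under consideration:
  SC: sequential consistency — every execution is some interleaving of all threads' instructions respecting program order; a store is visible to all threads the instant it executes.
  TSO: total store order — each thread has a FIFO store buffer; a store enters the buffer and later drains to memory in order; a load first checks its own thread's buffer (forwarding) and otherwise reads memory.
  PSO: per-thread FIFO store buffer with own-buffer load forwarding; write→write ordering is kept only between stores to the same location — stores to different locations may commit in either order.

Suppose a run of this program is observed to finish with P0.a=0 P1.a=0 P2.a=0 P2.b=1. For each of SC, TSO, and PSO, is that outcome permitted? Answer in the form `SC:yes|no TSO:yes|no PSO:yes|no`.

SC:yes TSO:yes PSO:yes

outcome vector order: (P0.a,P1.a,P2.a,P2.b)
under SC → <0 0 0 1>; <0 0 1 1>; <0 2 0 1>; <0 2 1 1>; <2 0 0 1>; <2 0 1 1>; <2 2 0 0>; <2 2 0 1>; <2 2 1 1>
under TSO → <0 0 0 0>; <0 0 0 1>; <0 0 1 1>; <0 2 0 0>; <0 2 0 1>; <0 2 1 1>; <2 0 0 0>; <2 0 0 1>; <2 0 1 1>; <2 2 0 0>; <2 2 0 1>; <2 2 1 1>
under PSO → <0 0 0 0>; <0 0 0 1>; <0 0 1 1>; <0 2 0 0>; <0 2 0 1>; <0 2 1 1>; <2 0 0 0>; <2 0 0 1>; <2 0 1 1>; <2 2 0 0>; <2 2 0 1>; <2 2 1 1>
target <0 0 0 1> ∈ {SC,TSO,PSO}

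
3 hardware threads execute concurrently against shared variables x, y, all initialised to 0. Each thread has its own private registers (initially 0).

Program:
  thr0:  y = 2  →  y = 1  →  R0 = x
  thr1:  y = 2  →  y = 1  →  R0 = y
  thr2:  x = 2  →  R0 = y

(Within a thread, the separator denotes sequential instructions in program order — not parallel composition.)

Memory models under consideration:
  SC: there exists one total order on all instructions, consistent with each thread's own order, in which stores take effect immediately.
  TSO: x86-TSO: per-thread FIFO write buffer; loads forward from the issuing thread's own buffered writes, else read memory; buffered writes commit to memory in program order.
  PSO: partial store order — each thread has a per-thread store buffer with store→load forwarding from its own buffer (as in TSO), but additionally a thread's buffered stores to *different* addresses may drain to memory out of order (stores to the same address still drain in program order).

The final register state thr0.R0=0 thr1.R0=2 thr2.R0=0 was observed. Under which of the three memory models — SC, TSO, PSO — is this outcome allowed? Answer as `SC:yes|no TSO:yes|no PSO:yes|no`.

SC:no TSO:yes PSO:yes

outcome vector order: (thr0.R0,thr1.R0,thr2.R0)
SC (9): <0 1 1>, <0 1 2>, <0 2 1>, <2 1 0>, <2 1 1>, <2 1 2>, <2 2 0>, <2 2 1>, <2 2 2>
TSO (12): <0 1 0>, <0 1 1>, <0 1 2>, <0 2 0>, <0 2 1>, <0 2 2>, <2 1 0>, <2 1 1>, <2 1 2>, <2 2 0>, <2 2 1>, <2 2 2>
PSO (12): <0 1 0>, <0 1 1>, <0 1 2>, <0 2 0>, <0 2 1>, <0 2 2>, <2 1 0>, <2 1 1>, <2 1 2>, <2 2 0>, <2 2 1>, <2 2 2>
target <0 2 0> ∈ {TSO,PSO}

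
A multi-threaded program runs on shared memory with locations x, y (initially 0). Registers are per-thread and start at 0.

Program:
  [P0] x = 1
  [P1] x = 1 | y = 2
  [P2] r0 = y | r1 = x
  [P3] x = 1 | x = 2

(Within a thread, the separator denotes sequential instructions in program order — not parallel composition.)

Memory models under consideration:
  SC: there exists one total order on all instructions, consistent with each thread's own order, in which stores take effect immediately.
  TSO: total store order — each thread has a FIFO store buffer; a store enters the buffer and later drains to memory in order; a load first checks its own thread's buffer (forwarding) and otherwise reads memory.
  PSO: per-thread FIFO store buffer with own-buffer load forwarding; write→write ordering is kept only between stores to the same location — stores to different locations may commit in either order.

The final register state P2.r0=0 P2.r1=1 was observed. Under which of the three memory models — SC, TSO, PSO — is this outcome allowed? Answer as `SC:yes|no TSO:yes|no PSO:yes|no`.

outcome vector order: (P2.r0,P2.r1)
[SC] allowed = {<0 0>, <0 1>, <0 2>, <2 1>, <2 2>}
[TSO] allowed = {<0 0>, <0 1>, <0 2>, <2 1>, <2 2>}
[PSO] allowed = {<0 0>, <0 1>, <0 2>, <2 0>, <2 1>, <2 2>}
target <0 1> ∈ {SC,TSO,PSO}

SC:yes TSO:yes PSO:yes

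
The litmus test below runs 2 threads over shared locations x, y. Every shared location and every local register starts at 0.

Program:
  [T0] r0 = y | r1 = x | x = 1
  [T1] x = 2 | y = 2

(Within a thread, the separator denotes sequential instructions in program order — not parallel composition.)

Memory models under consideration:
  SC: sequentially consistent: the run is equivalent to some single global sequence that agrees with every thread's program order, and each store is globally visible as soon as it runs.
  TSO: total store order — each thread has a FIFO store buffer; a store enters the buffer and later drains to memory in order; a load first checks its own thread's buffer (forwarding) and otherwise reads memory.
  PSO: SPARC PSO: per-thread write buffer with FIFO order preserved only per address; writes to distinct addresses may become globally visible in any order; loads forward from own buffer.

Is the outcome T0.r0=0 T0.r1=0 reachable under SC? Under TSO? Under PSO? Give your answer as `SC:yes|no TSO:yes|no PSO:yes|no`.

outcome vector order: (T0.r0,T0.r1)
under SC → 0/0, 0/2, 2/2
under TSO → 0/0, 0/2, 2/2
under PSO → 0/0, 0/2, 2/0, 2/2
target 0/0 ∈ {SC,TSO,PSO}

SC:yes TSO:yes PSO:yes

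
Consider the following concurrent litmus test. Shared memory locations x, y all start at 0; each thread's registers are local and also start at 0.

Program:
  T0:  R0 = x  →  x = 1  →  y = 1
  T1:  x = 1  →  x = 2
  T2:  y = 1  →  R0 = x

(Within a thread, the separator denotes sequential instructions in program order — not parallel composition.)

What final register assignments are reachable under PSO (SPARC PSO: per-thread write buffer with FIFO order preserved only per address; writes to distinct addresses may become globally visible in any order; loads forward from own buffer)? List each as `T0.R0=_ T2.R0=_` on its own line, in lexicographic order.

T0.R0=0 T2.R0=0
T0.R0=0 T2.R0=1
T0.R0=0 T2.R0=2
T0.R0=1 T2.R0=0
T0.R0=1 T2.R0=1
T0.R0=1 T2.R0=2
T0.R0=2 T2.R0=0
T0.R0=2 T2.R0=1
T0.R0=2 T2.R0=2

outcome vector order: (T0.R0,T2.R0)
|PSO outcomes| = 9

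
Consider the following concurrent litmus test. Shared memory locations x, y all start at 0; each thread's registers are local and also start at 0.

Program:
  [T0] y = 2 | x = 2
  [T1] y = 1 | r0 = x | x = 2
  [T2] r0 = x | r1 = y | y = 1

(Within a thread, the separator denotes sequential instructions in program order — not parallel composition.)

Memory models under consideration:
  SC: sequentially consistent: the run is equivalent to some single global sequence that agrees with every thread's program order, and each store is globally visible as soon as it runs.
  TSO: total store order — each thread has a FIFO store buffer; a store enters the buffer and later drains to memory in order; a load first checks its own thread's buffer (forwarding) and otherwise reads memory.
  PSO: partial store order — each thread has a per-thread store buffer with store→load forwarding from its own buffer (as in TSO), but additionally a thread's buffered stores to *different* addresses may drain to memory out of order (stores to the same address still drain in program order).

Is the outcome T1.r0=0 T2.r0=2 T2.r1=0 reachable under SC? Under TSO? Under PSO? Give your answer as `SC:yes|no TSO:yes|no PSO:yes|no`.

outcome vector order: (T1.r0,T2.r0,T2.r1)
under SC → 000, 001, 002, 021, 022, 200, 201, 202, 221, 222
under TSO → 000, 001, 002, 021, 022, 200, 201, 202, 221, 222
under PSO → 000, 001, 002, 020, 021, 022, 200, 201, 202, 220, 221, 222
target 020 ∈ {PSO}

SC:no TSO:no PSO:yes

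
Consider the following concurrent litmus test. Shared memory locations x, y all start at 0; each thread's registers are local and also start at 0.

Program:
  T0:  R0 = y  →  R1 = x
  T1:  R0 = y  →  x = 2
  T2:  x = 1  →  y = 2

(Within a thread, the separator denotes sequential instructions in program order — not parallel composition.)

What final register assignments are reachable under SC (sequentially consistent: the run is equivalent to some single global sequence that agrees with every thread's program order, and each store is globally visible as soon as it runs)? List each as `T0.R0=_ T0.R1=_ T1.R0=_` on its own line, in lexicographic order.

outcome vector order: (T0.R0,T0.R1,T1.R0)
|SC outcomes| = 10

T0.R0=0 T0.R1=0 T1.R0=0
T0.R0=0 T0.R1=0 T1.R0=2
T0.R0=0 T0.R1=1 T1.R0=0
T0.R0=0 T0.R1=1 T1.R0=2
T0.R0=0 T0.R1=2 T1.R0=0
T0.R0=0 T0.R1=2 T1.R0=2
T0.R0=2 T0.R1=1 T1.R0=0
T0.R0=2 T0.R1=1 T1.R0=2
T0.R0=2 T0.R1=2 T1.R0=0
T0.R0=2 T0.R1=2 T1.R0=2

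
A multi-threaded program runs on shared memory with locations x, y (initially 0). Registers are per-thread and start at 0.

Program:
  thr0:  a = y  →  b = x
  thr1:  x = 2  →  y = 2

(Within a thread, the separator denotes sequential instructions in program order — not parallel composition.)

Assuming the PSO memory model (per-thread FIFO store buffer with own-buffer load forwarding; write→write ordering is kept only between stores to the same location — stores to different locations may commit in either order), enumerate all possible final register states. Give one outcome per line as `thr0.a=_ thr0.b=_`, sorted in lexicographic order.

thr0.a=0 thr0.b=0
thr0.a=0 thr0.b=2
thr0.a=2 thr0.b=0
thr0.a=2 thr0.b=2

outcome vector order: (thr0.a,thr0.b)
|PSO outcomes| = 4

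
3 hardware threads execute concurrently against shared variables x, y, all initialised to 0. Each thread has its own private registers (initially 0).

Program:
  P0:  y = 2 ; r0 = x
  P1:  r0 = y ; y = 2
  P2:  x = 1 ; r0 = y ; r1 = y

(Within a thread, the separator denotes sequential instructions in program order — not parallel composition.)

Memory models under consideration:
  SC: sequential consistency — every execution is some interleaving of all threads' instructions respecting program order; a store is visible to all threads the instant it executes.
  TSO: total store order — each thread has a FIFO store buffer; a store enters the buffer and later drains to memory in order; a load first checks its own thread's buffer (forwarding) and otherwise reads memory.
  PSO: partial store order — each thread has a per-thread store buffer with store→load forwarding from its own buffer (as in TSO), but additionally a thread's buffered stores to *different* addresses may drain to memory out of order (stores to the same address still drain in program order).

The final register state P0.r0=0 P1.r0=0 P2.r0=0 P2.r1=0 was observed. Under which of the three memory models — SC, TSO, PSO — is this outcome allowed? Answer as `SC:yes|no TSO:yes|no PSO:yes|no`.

outcome vector order: (P0.r0,P1.r0,P2.r0,P2.r1)
SC (8): 0/0/2/2, 0/2/2/2, 1/0/0/0, 1/0/0/2, 1/0/2/2, 1/2/0/0, 1/2/0/2, 1/2/2/2
TSO (12): 0/0/0/0, 0/0/0/2, 0/0/2/2, 0/2/0/0, 0/2/0/2, 0/2/2/2, 1/0/0/0, 1/0/0/2, 1/0/2/2, 1/2/0/0, 1/2/0/2, 1/2/2/2
PSO (12): 0/0/0/0, 0/0/0/2, 0/0/2/2, 0/2/0/0, 0/2/0/2, 0/2/2/2, 1/0/0/0, 1/0/0/2, 1/0/2/2, 1/2/0/0, 1/2/0/2, 1/2/2/2
target 0/0/0/0 ∈ {TSO,PSO}

SC:no TSO:yes PSO:yes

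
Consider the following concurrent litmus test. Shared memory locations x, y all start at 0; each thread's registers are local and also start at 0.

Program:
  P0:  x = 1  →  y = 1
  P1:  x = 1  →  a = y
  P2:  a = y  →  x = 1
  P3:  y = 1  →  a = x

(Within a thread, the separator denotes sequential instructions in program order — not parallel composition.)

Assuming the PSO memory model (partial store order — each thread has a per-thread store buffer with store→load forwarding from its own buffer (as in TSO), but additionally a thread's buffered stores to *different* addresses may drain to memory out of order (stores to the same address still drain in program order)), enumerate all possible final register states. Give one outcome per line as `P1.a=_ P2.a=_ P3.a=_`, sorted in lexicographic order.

P1.a=0 P2.a=0 P3.a=0
P1.a=0 P2.a=0 P3.a=1
P1.a=0 P2.a=1 P3.a=0
P1.a=0 P2.a=1 P3.a=1
P1.a=1 P2.a=0 P3.a=0
P1.a=1 P2.a=0 P3.a=1
P1.a=1 P2.a=1 P3.a=0
P1.a=1 P2.a=1 P3.a=1

outcome vector order: (P1.a,P2.a,P3.a)
|PSO outcomes| = 8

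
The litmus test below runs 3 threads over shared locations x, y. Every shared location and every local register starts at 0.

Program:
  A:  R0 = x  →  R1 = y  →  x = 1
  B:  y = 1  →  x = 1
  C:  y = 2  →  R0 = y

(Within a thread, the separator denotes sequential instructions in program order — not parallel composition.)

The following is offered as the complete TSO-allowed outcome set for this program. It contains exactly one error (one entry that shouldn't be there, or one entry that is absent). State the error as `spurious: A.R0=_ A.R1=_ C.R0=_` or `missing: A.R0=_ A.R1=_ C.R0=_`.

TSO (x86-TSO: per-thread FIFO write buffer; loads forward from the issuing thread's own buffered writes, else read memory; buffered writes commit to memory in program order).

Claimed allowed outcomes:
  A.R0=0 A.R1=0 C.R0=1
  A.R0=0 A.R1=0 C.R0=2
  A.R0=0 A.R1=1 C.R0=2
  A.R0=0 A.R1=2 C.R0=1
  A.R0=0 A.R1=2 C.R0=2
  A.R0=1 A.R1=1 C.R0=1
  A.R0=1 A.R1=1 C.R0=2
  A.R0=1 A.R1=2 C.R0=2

missing: A.R0=0 A.R1=1 C.R0=1

outcome vector order: (A.R0,A.R1,C.R0)
TSO (9): 0/0/1, 0/0/2, 0/1/1, 0/1/2, 0/2/1, 0/2/2, 1/1/1, 1/1/2, 1/2/2
TSO∖claimed = {0/1/1}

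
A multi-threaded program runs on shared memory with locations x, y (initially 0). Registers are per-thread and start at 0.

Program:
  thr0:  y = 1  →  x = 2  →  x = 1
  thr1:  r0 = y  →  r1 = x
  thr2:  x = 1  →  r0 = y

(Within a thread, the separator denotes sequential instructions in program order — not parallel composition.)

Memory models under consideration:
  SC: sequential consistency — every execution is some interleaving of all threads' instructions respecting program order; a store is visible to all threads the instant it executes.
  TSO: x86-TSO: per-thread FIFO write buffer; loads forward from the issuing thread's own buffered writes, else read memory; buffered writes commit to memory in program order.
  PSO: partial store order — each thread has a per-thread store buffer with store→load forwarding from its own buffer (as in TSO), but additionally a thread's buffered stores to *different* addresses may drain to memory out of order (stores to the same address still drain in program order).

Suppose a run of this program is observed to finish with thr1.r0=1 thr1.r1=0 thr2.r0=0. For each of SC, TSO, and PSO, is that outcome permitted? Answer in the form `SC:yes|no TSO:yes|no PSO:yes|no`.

SC:no TSO:yes PSO:yes

outcome vector order: (thr1.r0,thr1.r1,thr2.r0)
SC (11): (0,0,0); (0,0,1); (0,1,0); (0,1,1); (0,2,0); (0,2,1); (1,0,1); (1,1,0); (1,1,1); (1,2,0); (1,2,1)
TSO (12): (0,0,0); (0,0,1); (0,1,0); (0,1,1); (0,2,0); (0,2,1); (1,0,0); (1,0,1); (1,1,0); (1,1,1); (1,2,0); (1,2,1)
PSO (12): (0,0,0); (0,0,1); (0,1,0); (0,1,1); (0,2,0); (0,2,1); (1,0,0); (1,0,1); (1,1,0); (1,1,1); (1,2,0); (1,2,1)
target (1,0,0) ∈ {TSO,PSO}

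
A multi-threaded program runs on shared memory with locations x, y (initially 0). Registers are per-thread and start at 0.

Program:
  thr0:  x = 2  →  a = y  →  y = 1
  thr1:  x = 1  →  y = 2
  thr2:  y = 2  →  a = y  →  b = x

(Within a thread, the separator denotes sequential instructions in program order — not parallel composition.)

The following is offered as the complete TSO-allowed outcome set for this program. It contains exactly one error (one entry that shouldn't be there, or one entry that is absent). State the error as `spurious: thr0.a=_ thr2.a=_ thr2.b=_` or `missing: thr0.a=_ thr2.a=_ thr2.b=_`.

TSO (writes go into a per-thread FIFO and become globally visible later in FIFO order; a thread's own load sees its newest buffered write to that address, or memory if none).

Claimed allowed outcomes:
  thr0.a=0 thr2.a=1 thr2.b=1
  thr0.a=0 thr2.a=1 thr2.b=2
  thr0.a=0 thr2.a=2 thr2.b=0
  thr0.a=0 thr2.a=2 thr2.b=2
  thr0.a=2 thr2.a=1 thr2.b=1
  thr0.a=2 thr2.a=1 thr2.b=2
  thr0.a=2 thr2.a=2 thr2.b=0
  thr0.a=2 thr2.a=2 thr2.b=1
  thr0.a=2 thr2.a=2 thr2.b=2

outcome vector order: (thr0.a,thr2.a,thr2.b)
[TSO] allowed = {<0 1 1>, <0 1 2>, <0 2 0>, <0 2 1>, <0 2 2>, <2 1 1>, <2 1 2>, <2 2 0>, <2 2 1>, <2 2 2>}
TSO∖claimed = {<0 2 1>}

missing: thr0.a=0 thr2.a=2 thr2.b=1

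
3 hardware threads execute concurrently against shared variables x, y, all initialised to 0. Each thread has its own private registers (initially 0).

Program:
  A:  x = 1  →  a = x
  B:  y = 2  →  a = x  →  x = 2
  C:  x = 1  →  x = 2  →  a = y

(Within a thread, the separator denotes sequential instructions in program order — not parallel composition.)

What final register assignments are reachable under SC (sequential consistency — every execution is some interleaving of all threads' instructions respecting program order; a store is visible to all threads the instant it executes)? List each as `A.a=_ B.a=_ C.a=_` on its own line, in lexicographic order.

outcome vector order: (A.a,B.a,C.a)
|SC outcomes| = 10

A.a=1 B.a=0 C.a=2
A.a=1 B.a=1 C.a=0
A.a=1 B.a=1 C.a=2
A.a=1 B.a=2 C.a=0
A.a=1 B.a=2 C.a=2
A.a=2 B.a=0 C.a=2
A.a=2 B.a=1 C.a=0
A.a=2 B.a=1 C.a=2
A.a=2 B.a=2 C.a=0
A.a=2 B.a=2 C.a=2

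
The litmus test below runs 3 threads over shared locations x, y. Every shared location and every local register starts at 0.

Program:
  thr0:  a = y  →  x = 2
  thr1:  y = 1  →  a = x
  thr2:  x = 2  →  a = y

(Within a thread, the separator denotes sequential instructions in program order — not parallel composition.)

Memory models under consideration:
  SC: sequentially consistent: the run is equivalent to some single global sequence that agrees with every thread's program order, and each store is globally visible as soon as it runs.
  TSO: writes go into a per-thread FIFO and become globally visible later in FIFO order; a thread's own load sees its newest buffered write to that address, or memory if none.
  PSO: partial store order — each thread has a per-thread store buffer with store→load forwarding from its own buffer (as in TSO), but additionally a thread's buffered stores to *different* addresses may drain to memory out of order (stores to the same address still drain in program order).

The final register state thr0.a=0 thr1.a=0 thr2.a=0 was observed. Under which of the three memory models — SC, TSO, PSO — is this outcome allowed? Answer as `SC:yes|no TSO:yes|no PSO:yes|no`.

outcome vector order: (thr0.a,thr1.a,thr2.a)
SC: 6 outcomes — {(0,0,1); (0,2,0); (0,2,1); (1,0,1); (1,2,0); (1,2,1)}
TSO: 8 outcomes — {(0,0,0); (0,0,1); (0,2,0); (0,2,1); (1,0,0); (1,0,1); (1,2,0); (1,2,1)}
PSO: 8 outcomes — {(0,0,0); (0,0,1); (0,2,0); (0,2,1); (1,0,0); (1,0,1); (1,2,0); (1,2,1)}
target (0,0,0) ∈ {TSO,PSO}

SC:no TSO:yes PSO:yes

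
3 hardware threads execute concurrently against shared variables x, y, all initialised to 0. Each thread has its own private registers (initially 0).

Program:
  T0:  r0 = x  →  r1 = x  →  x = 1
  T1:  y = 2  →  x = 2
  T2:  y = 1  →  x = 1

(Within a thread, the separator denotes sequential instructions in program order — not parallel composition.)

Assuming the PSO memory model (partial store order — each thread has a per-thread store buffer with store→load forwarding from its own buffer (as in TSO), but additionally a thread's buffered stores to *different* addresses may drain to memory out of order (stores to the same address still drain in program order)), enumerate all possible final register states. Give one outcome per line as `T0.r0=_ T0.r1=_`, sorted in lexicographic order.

outcome vector order: (T0.r0,T0.r1)
|PSO outcomes| = 7

T0.r0=0 T0.r1=0
T0.r0=0 T0.r1=1
T0.r0=0 T0.r1=2
T0.r0=1 T0.r1=1
T0.r0=1 T0.r1=2
T0.r0=2 T0.r1=1
T0.r0=2 T0.r1=2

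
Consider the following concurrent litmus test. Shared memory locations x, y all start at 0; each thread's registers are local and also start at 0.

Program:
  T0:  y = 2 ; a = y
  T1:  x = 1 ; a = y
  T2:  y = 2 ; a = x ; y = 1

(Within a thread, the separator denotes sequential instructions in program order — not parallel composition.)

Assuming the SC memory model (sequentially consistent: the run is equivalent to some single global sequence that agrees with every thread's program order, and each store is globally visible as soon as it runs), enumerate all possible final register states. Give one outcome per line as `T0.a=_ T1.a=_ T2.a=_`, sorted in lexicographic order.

outcome vector order: (T0.a,T1.a,T2.a)
|SC outcomes| = 10

T0.a=1 T1.a=0 T2.a=1
T0.a=1 T1.a=1 T2.a=0
T0.a=1 T1.a=1 T2.a=1
T0.a=1 T1.a=2 T2.a=0
T0.a=1 T1.a=2 T2.a=1
T0.a=2 T1.a=0 T2.a=1
T0.a=2 T1.a=1 T2.a=0
T0.a=2 T1.a=1 T2.a=1
T0.a=2 T1.a=2 T2.a=0
T0.a=2 T1.a=2 T2.a=1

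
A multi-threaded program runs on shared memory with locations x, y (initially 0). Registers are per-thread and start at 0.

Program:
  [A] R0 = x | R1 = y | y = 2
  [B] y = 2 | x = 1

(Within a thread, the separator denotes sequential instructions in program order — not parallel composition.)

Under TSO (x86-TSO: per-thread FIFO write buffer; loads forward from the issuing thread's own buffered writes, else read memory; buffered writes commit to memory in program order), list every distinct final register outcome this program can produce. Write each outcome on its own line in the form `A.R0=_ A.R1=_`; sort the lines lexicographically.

outcome vector order: (A.R0,A.R1)
|TSO outcomes| = 3

A.R0=0 A.R1=0
A.R0=0 A.R1=2
A.R0=1 A.R1=2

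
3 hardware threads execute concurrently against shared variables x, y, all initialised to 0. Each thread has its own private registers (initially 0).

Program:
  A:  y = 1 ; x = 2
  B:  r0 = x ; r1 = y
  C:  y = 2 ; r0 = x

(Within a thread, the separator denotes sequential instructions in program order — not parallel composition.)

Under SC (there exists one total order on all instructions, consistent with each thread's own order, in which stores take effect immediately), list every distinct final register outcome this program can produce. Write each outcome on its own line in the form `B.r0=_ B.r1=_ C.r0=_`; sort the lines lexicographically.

outcome vector order: (B.r0,B.r1,C.r0)
|SC outcomes| = 10

B.r0=0 B.r1=0 C.r0=0
B.r0=0 B.r1=0 C.r0=2
B.r0=0 B.r1=1 C.r0=0
B.r0=0 B.r1=1 C.r0=2
B.r0=0 B.r1=2 C.r0=0
B.r0=0 B.r1=2 C.r0=2
B.r0=2 B.r1=1 C.r0=0
B.r0=2 B.r1=1 C.r0=2
B.r0=2 B.r1=2 C.r0=0
B.r0=2 B.r1=2 C.r0=2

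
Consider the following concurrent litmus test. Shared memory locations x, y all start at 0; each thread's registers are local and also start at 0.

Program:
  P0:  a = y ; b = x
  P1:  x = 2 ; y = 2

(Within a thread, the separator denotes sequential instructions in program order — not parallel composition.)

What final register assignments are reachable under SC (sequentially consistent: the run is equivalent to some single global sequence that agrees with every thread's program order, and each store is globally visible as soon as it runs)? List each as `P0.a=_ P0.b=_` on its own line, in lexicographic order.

P0.a=0 P0.b=0
P0.a=0 P0.b=2
P0.a=2 P0.b=2

outcome vector order: (P0.a,P0.b)
|SC outcomes| = 3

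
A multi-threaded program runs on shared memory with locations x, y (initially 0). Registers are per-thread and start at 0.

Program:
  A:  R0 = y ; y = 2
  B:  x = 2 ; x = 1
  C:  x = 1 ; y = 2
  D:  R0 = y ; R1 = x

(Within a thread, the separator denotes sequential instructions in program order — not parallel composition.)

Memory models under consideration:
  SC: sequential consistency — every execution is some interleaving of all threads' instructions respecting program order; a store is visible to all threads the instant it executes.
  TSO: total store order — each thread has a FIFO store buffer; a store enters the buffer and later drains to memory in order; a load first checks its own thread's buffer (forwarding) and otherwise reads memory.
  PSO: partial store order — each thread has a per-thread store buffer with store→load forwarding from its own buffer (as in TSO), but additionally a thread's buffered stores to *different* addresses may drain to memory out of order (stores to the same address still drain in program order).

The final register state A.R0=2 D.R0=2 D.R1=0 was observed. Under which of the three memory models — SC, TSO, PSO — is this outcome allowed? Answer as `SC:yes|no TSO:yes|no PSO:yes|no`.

SC:no TSO:no PSO:yes

outcome vector order: (A.R0,D.R0,D.R1)
SC: 11 outcomes — {<0 0 0> <0 0 1> <0 0 2> <0 2 0> <0 2 1> <0 2 2> <2 0 0> <2 0 1> <2 0 2> <2 2 1> <2 2 2>}
TSO: 11 outcomes — {<0 0 0> <0 0 1> <0 0 2> <0 2 0> <0 2 1> <0 2 2> <2 0 0> <2 0 1> <2 0 2> <2 2 1> <2 2 2>}
PSO: 12 outcomes — {<0 0 0> <0 0 1> <0 0 2> <0 2 0> <0 2 1> <0 2 2> <2 0 0> <2 0 1> <2 0 2> <2 2 0> <2 2 1> <2 2 2>}
target <2 2 0> ∈ {PSO}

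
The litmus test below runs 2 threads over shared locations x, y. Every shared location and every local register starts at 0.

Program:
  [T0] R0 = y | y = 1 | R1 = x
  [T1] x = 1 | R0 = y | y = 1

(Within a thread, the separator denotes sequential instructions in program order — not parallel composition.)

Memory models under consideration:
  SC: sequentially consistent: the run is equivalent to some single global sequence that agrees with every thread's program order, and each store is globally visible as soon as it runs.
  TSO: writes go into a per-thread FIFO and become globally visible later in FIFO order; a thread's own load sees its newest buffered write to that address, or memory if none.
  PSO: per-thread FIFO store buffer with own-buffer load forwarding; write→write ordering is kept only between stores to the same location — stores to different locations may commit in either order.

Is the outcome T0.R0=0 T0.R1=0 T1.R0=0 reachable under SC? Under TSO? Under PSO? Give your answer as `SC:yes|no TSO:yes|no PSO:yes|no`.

SC:no TSO:yes PSO:yes

outcome vector order: (T0.R0,T0.R1,T1.R0)
under SC → 0/0/1; 0/1/0; 0/1/1; 1/1/0
under TSO → 0/0/0; 0/0/1; 0/1/0; 0/1/1; 1/1/0
under PSO → 0/0/0; 0/0/1; 0/1/0; 0/1/1; 1/0/0; 1/1/0
target 0/0/0 ∈ {TSO,PSO}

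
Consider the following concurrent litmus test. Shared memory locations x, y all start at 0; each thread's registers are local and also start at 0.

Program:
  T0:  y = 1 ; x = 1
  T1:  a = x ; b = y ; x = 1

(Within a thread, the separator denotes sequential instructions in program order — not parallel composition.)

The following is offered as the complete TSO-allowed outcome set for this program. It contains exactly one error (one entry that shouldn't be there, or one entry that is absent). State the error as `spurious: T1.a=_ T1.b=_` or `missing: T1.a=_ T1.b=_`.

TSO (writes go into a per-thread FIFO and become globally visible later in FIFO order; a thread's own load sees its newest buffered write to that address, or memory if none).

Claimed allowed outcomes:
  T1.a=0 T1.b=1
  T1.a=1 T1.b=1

outcome vector order: (T1.a,T1.b)
under TSO → <0 0> <0 1> <1 1>
TSO∖claimed = {<0 0>}

missing: T1.a=0 T1.b=0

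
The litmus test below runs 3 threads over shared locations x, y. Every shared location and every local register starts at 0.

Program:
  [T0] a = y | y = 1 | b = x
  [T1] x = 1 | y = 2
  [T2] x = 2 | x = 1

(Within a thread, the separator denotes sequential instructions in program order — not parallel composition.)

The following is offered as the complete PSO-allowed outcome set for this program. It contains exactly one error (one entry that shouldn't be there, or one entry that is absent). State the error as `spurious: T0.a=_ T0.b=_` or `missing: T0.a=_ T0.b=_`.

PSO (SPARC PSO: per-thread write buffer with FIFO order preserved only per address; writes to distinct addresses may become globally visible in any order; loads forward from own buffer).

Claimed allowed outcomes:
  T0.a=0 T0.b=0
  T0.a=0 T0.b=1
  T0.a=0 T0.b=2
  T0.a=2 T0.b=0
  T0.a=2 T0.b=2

missing: T0.a=2 T0.b=1

outcome vector order: (T0.a,T0.b)
PSO: 6 outcomes — {(0,0); (0,1); (0,2); (2,0); (2,1); (2,2)}
PSO∖claimed = {(2,1)}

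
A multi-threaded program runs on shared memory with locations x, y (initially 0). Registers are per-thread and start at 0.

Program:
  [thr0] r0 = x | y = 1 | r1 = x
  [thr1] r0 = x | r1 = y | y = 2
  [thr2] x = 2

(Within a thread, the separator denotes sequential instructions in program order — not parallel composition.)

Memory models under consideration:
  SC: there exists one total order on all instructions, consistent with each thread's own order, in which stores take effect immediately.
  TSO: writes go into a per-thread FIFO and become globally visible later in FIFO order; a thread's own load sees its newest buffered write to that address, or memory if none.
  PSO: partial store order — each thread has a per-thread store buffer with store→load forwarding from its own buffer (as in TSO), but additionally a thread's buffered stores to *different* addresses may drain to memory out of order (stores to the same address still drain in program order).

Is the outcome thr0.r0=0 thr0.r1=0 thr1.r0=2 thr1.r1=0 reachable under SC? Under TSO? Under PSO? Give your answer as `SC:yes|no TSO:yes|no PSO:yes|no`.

SC:no TSO:yes PSO:yes

outcome vector order: (thr0.r0,thr0.r1,thr1.r0,thr1.r1)
SC: 11 outcomes — {<0 0 0 0> <0 0 0 1> <0 0 2 1> <0 2 0 0> <0 2 0 1> <0 2 2 0> <0 2 2 1> <2 2 0 0> <2 2 0 1> <2 2 2 0> <2 2 2 1>}
TSO: 12 outcomes — {<0 0 0 0> <0 0 0 1> <0 0 2 0> <0 0 2 1> <0 2 0 0> <0 2 0 1> <0 2 2 0> <0 2 2 1> <2 2 0 0> <2 2 0 1> <2 2 2 0> <2 2 2 1>}
PSO: 12 outcomes — {<0 0 0 0> <0 0 0 1> <0 0 2 0> <0 0 2 1> <0 2 0 0> <0 2 0 1> <0 2 2 0> <0 2 2 1> <2 2 0 0> <2 2 0 1> <2 2 2 0> <2 2 2 1>}
target <0 0 2 0> ∈ {TSO,PSO}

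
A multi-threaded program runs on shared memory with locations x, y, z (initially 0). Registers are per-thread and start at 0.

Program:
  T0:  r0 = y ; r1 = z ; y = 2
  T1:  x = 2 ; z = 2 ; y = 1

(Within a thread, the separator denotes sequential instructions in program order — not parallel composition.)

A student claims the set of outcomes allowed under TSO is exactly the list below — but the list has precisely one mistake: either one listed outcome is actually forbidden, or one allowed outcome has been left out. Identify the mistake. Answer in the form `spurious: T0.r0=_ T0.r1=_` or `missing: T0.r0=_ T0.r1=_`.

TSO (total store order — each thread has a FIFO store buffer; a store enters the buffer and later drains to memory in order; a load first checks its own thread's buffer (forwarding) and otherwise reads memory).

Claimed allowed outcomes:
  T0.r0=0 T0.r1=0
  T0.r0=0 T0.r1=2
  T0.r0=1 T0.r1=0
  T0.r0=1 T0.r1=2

spurious: T0.r0=1 T0.r1=0

outcome vector order: (T0.r0,T0.r1)
under TSO → <0 0>, <0 2>, <1 2>
claimed∖TSO = {<1 0>}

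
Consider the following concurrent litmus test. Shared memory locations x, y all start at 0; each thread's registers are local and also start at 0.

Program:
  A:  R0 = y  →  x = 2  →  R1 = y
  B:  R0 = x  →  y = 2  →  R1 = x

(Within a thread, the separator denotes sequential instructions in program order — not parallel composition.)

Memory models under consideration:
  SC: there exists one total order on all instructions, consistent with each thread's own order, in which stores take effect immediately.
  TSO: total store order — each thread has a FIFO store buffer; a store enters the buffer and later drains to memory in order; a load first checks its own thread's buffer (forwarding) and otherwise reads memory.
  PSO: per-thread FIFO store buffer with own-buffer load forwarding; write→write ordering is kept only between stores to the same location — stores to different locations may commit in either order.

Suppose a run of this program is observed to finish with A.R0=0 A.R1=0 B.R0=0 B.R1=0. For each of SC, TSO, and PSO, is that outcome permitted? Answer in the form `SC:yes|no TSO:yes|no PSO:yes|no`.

outcome vector order: (A.R0,A.R1,B.R0,B.R1)
[SC] allowed = {<0 0 0 2> <0 0 2 2> <0 2 0 0> <0 2 0 2> <0 2 2 2> <2 2 0 0> <2 2 0 2>}
[TSO] allowed = {<0 0 0 0> <0 0 0 2> <0 0 2 2> <0 2 0 0> <0 2 0 2> <0 2 2 2> <2 2 0 0> <2 2 0 2>}
[PSO] allowed = {<0 0 0 0> <0 0 0 2> <0 0 2 2> <0 2 0 0> <0 2 0 2> <0 2 2 2> <2 2 0 0> <2 2 0 2>}
target <0 0 0 0> ∈ {TSO,PSO}

SC:no TSO:yes PSO:yes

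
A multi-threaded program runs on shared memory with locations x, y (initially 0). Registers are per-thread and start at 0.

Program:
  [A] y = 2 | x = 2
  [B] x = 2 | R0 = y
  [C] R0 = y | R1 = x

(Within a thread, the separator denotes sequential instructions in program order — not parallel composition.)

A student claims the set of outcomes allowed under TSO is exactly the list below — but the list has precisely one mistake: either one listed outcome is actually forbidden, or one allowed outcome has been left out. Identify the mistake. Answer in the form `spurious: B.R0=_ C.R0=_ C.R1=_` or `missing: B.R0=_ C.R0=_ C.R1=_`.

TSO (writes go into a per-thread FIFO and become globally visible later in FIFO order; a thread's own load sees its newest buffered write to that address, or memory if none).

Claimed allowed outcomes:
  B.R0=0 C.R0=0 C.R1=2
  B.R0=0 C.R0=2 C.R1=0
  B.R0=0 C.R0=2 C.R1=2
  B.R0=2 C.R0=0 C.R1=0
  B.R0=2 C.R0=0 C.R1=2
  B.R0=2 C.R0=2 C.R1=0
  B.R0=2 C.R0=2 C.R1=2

outcome vector order: (B.R0,C.R0,C.R1)
TSO: 8 outcomes — {(0,0,0), (0,0,2), (0,2,0), (0,2,2), (2,0,0), (2,0,2), (2,2,0), (2,2,2)}
TSO∖claimed = {(0,0,0)}

missing: B.R0=0 C.R0=0 C.R1=0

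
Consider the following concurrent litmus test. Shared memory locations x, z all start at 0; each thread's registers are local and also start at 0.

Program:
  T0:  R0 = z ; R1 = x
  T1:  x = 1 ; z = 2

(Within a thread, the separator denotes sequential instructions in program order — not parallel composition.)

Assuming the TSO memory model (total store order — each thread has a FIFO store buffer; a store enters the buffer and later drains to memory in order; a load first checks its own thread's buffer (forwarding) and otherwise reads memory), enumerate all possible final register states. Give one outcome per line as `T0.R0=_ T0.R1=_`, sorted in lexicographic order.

T0.R0=0 T0.R1=0
T0.R0=0 T0.R1=1
T0.R0=2 T0.R1=1

outcome vector order: (T0.R0,T0.R1)
|TSO outcomes| = 3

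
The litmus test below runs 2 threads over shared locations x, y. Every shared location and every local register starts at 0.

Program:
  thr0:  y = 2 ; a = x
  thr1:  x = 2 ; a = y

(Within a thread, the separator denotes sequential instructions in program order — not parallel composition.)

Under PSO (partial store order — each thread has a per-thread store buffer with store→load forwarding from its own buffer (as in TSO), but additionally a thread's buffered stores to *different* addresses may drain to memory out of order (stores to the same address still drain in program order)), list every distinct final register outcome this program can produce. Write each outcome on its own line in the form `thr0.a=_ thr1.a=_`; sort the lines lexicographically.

outcome vector order: (thr0.a,thr1.a)
|PSO outcomes| = 4

thr0.a=0 thr1.a=0
thr0.a=0 thr1.a=2
thr0.a=2 thr1.a=0
thr0.a=2 thr1.a=2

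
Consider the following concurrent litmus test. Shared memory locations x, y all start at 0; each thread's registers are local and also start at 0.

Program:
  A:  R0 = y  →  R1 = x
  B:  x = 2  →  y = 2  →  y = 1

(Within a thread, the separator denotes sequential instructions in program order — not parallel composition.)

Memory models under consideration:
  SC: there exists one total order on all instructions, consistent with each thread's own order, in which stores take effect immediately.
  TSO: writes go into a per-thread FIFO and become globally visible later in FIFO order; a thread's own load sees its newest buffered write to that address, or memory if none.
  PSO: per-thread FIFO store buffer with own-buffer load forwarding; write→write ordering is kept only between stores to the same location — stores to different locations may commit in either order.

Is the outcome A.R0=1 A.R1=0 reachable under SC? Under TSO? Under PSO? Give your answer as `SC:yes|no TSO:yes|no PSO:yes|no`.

outcome vector order: (A.R0,A.R1)
[SC] allowed = {<0 0>; <0 2>; <1 2>; <2 2>}
[TSO] allowed = {<0 0>; <0 2>; <1 2>; <2 2>}
[PSO] allowed = {<0 0>; <0 2>; <1 0>; <1 2>; <2 0>; <2 2>}
target <1 0> ∈ {PSO}

SC:no TSO:no PSO:yes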